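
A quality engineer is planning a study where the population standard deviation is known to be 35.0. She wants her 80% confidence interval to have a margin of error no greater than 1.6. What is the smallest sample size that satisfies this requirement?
n ≥ 787

For margin E ≤ 1.6:
n ≥ (z* · σ / E)²
n ≥ (1.282 · 35.0 / 1.6)²
n ≥ 786.45

Minimum n = 787 (rounding up)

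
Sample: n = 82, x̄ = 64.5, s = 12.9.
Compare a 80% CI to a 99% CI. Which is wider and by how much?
99% CI is wider by 3.84

df = 81
80% CI: t* = 1.292, (62.66, 66.34), width = 2 · t* · s/√n = 3.68
99% CI: t* = 2.638, (60.74, 68.26), width = 2 · t* · s/√n = 7.52

The 99% CI is wider by 7.52 - 3.68 = 3.84.
Higher confidence requires a wider interval.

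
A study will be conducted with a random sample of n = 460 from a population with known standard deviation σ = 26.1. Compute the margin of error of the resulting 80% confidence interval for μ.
Margin of error = 1.56

Margin of error = z* · σ/√n
= 1.282 · 26.1/√460
= 1.282 · 26.1/21.4476
= 1.56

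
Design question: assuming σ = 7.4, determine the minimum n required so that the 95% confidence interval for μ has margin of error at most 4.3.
n ≥ 12

For margin E ≤ 4.3:
n ≥ (z* · σ / E)²
n ≥ (1.960 · 7.4 / 4.3)²
n ≥ 11.38

Minimum n = 12 (rounding up)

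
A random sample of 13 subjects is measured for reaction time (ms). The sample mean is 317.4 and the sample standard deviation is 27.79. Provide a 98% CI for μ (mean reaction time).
(296.74, 338.06)

t-interval (σ unknown):
df = n - 1 = 12
t* = 2.681 for 98% confidence

Margin of error = t* · s/√n = 2.681 · 27.79/√13 = 20.66

CI: (296.74, 338.06)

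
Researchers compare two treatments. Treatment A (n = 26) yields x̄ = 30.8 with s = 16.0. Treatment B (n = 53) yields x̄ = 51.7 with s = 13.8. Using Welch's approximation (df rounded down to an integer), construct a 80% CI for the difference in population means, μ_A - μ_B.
(-25.67, -16.13)

Difference: x̄₁ - x̄₂ = -20.90
SE = √(s₁²/n₁ + s₂²/n₂) = √(16.0²/26 + 13.8²/53) = 3.6660
df = 43.77 → 43 (Welch–Satterthwaite, rounded down)
t* = 1.302

CI: -20.90 ± 1.302 · 3.6660 = -20.90 ± 4.77 = (-25.67, -16.13)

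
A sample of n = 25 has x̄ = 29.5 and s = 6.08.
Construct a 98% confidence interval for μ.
(26.47, 32.53)

t-interval (σ unknown):
df = n - 1 = 24
t* = 2.492 for 98% confidence

Margin of error = t* · s/√n = 2.492 · 6.08/√25 = 3.03

CI: (26.47, 32.53)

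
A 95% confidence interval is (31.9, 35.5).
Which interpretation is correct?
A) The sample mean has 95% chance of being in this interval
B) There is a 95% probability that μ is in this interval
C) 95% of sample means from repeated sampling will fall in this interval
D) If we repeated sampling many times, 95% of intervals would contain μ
D

A) Wrong — x̄ is observed and sits in the interval by construction.
B) Wrong — μ is fixed; the randomness lives in the interval, not in μ.
C) Wrong — coverage applies to intervals containing μ, not to future x̄ values.
D) Correct — this is the frequentist long-run coverage interpretation.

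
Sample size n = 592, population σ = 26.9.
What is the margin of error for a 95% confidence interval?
Margin of error = 2.17

Margin of error = z* · σ/√n
= 1.960 · 26.9/√592
= 1.960 · 26.9/24.3311
= 2.17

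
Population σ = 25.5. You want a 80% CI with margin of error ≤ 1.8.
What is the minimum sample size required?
n ≥ 330

For margin E ≤ 1.8:
n ≥ (z* · σ / E)²
n ≥ (1.282 · 25.5 / 1.8)²
n ≥ 329.85

Minimum n = 330 (rounding up)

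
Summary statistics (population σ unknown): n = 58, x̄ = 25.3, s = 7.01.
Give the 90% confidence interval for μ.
(23.76, 26.84)

t-interval (σ unknown):
df = n - 1 = 57
t* = 1.672 for 90% confidence

Margin of error = t* · s/√n = 1.672 · 7.01/√58 = 1.54

CI: (23.76, 26.84)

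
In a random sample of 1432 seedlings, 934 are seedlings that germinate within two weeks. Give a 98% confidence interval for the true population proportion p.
(0.623, 0.682)

Proportion CI:
p̂ = 934/1432 = 0.65223
SE = √(p̂(1-p̂)/n) = √(0.65223 · 0.34777 / 1432) = 0.01259

z* = 2.326
Margin = z* · SE = 2.326 · 0.01259 = 0.0293

CI: 0.65223 ± 0.0293 = (0.623, 0.682)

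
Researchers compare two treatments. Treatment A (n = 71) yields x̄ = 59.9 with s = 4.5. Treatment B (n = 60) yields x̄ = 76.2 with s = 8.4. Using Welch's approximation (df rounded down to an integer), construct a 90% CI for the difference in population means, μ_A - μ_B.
(-18.31, -14.29)

Difference: x̄₁ - x̄₂ = -16.30
SE = √(s₁²/n₁ + s₂²/n₂) = √(4.5²/71 + 8.4²/60) = 1.2088
df = 86.79 → 86 (Welch–Satterthwaite, rounded down)
t* = 1.663

CI: -16.30 ± 1.663 · 1.2088 = -16.30 ± 2.01 = (-18.31, -14.29)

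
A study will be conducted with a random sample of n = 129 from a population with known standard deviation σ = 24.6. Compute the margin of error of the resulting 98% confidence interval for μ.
Margin of error = 5.04

Margin of error = z* · σ/√n
= 2.326 · 24.6/√129
= 2.326 · 24.6/11.3578
= 5.04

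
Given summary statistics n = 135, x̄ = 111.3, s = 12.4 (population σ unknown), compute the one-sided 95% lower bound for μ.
μ ≥ 109.53

Lower bound (one-sided):
t* = 1.656 (one-sided for 95%)
Lower bound = x̄ - t* · s/√n = 111.3 - 1.656 · 12.4/√135 = 109.53

We are 95% confident that μ ≥ 109.53.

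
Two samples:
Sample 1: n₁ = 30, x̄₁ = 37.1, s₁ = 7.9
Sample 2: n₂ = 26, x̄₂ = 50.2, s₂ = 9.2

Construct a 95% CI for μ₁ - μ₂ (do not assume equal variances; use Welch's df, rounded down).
(-17.74, -8.46)

Difference: x̄₁ - x̄₂ = -13.10
SE = √(s₁²/n₁ + s₂²/n₂) = √(7.9²/30 + 9.2²/26) = 2.3099
df = 49.67 → 49 (Welch–Satterthwaite, rounded down)
t* = 2.010

CI: -13.10 ± 2.010 · 2.3099 = -13.10 ± 4.64 = (-17.74, -8.46)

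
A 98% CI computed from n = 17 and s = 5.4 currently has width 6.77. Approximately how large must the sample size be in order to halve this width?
n ≈ 68

CI width ∝ 1/√n
To reduce width by factor 2, need √n to grow by 2 → need 2² = 4 times as many samples.

Current: n = 17, width = 6.77
New: n = 68, width ≈ 3.12

Width reduced by factor of 6.77/3.12 = 2.17.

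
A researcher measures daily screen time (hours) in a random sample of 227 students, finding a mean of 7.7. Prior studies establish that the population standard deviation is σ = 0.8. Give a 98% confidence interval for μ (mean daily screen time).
(7.58, 7.82)

z-interval (σ known):
z* = 2.326 for 98% confidence

Margin of error = z* · σ/√n = 2.326 · 0.8/√227 = 0.12

CI: (7.7 - 0.12, 7.7 + 0.12) = (7.58, 7.82)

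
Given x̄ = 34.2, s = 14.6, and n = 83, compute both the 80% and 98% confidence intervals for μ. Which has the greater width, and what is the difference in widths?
98% CI is wider by 3.47

df = 82
80% CI: t* = 1.292, (32.13, 36.27), width = 2 · t* · s/√n = 4.14
98% CI: t* = 2.373, (30.40, 38.00), width = 2 · t* · s/√n = 7.61

The 98% CI is wider by 7.61 - 4.14 = 3.47.
Higher confidence requires a wider interval.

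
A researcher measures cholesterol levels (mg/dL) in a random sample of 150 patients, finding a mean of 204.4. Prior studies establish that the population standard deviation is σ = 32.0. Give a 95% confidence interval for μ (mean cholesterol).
(199.28, 209.52)

z-interval (σ known):
z* = 1.960 for 95% confidence

Margin of error = z* · σ/√n = 1.960 · 32.0/√150 = 5.12

CI: (204.4 - 5.12, 204.4 + 5.12) = (199.28, 209.52)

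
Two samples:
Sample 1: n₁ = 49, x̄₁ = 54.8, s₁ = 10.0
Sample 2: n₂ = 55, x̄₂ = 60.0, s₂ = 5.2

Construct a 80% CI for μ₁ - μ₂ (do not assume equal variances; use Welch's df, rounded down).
(-7.26, -3.14)

Difference: x̄₁ - x̄₂ = -5.20
SE = √(s₁²/n₁ + s₂²/n₂) = √(10.0²/49 + 5.2²/55) = 1.5914
df = 70.29 → 70 (Welch–Satterthwaite, rounded down)
t* = 1.294

CI: -5.20 ± 1.294 · 1.5914 = -5.20 ± 2.06 = (-7.26, -3.14)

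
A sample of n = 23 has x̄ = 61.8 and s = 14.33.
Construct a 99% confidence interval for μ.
(53.38, 70.22)

t-interval (σ unknown):
df = n - 1 = 22
t* = 2.819 for 99% confidence

Margin of error = t* · s/√n = 2.819 · 14.33/√23 = 8.42

CI: (53.38, 70.22)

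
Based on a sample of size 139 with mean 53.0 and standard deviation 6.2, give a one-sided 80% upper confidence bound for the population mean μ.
μ ≤ 53.44

Upper bound (one-sided):
t* = 0.844 (one-sided for 80%)
Upper bound = x̄ + t* · s/√n = 53.0 + 0.844 · 6.2/√139 = 53.44

We are 80% confident that μ ≤ 53.44.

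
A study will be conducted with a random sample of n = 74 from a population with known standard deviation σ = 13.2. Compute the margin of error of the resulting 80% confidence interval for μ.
Margin of error = 1.97

Margin of error = z* · σ/√n
= 1.282 · 13.2/√74
= 1.282 · 13.2/8.6023
= 1.97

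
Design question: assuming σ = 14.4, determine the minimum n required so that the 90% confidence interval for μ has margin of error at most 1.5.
n ≥ 250

For margin E ≤ 1.5:
n ≥ (z* · σ / E)²
n ≥ (1.645 · 14.4 / 1.5)²
n ≥ 249.39

Minimum n = 250 (rounding up)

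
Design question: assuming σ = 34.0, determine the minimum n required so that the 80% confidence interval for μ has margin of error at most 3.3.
n ≥ 175

For margin E ≤ 3.3:
n ≥ (z* · σ / E)²
n ≥ (1.282 · 34.0 / 3.3)²
n ≥ 174.46

Minimum n = 175 (rounding up)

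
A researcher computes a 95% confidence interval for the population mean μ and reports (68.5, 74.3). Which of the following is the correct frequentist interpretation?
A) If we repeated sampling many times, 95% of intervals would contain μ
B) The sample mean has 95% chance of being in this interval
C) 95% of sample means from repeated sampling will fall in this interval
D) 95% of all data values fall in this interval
A

A) Correct — this is the frequentist long-run coverage interpretation.
B) Wrong — x̄ is observed and sits in the interval by construction.
C) Wrong — coverage applies to intervals containing μ, not to future x̄ values.
D) Wrong — a CI is about the parameter μ, not individual data values.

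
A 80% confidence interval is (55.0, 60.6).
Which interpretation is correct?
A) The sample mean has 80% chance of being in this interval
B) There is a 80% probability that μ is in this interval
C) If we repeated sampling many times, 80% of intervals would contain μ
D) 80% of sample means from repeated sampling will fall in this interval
C

A) Wrong — x̄ is observed and sits in the interval by construction.
B) Wrong — μ is fixed; the randomness lives in the interval, not in μ.
C) Correct — this is the frequentist long-run coverage interpretation.
D) Wrong — coverage applies to intervals containing μ, not to future x̄ values.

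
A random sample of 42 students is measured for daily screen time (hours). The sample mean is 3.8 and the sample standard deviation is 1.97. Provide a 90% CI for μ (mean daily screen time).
(3.29, 4.31)

t-interval (σ unknown):
df = n - 1 = 41
t* = 1.683 for 90% confidence

Margin of error = t* · s/√n = 1.683 · 1.97/√42 = 0.51

CI: (3.29, 4.31)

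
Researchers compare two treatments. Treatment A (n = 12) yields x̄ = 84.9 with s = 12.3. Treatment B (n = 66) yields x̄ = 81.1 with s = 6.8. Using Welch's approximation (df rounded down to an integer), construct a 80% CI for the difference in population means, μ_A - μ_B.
(-1.15, 8.75)

Difference: x̄₁ - x̄₂ = 3.80
SE = √(s₁²/n₁ + s₂²/n₂) = √(12.3²/12 + 6.8²/66) = 3.6480
df = 12.25 → 12 (Welch–Satterthwaite, rounded down)
t* = 1.356

CI: 3.80 ± 1.356 · 3.6480 = 3.80 ± 4.95 = (-1.15, 8.75)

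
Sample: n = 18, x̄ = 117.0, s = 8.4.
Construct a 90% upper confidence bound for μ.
μ ≤ 119.64

Upper bound (one-sided):
t* = 1.333 (one-sided for 90%)
Upper bound = x̄ + t* · s/√n = 117.0 + 1.333 · 8.4/√18 = 119.64

We are 90% confident that μ ≤ 119.64.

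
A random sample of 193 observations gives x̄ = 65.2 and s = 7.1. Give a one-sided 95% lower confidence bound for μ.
μ ≥ 64.36

Lower bound (one-sided):
t* = 1.653 (one-sided for 95%)
Lower bound = x̄ - t* · s/√n = 65.2 - 1.653 · 7.1/√193 = 64.36

We are 95% confident that μ ≥ 64.36.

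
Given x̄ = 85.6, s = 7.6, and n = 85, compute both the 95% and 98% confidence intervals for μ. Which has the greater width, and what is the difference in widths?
98% CI is wider by 0.63

df = 84
95% CI: t* = 1.989, (83.96, 87.24), width = 2 · t* · s/√n = 3.28
98% CI: t* = 2.372, (83.64, 87.56), width = 2 · t* · s/√n = 3.91

The 98% CI is wider by 3.91 - 3.28 = 0.63.
Higher confidence requires a wider interval.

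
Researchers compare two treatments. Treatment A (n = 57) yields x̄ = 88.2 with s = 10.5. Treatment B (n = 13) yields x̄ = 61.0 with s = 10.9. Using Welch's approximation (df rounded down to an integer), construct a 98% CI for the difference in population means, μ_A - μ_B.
(18.66, 35.74)

Difference: x̄₁ - x̄₂ = 27.20
SE = √(s₁²/n₁ + s₂²/n₂) = √(10.5²/57 + 10.9²/13) = 3.3277
df = 17.45 → 17 (Welch–Satterthwaite, rounded down)
t* = 2.567

CI: 27.20 ± 2.567 · 3.3277 = 27.20 ± 8.54 = (18.66, 35.74)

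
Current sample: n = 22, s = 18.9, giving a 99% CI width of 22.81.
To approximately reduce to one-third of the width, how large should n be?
n ≈ 198

CI width ∝ 1/√n
To reduce width by factor 3, need √n to grow by 3 → need 3² = 9 times as many samples.

Current: n = 22, width = 22.81
New: n = 198, width ≈ 6.99

Width reduced by factor of 22.81/6.99 = 3.26.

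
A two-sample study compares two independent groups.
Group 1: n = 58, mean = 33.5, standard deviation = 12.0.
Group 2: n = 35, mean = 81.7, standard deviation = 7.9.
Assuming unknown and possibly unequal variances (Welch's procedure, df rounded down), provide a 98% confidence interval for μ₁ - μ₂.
(-53.09, -43.31)

Difference: x̄₁ - x̄₂ = -48.20
SE = √(s₁²/n₁ + s₂²/n₂) = √(12.0²/58 + 7.9²/35) = 2.0654
df = 90.24 → 90 (Welch–Satterthwaite, rounded down)
t* = 2.368

CI: -48.20 ± 2.368 · 2.0654 = -48.20 ± 4.89 = (-53.09, -43.31)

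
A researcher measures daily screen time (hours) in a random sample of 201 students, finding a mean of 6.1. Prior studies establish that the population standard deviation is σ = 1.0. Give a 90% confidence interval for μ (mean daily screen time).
(5.98, 6.22)

z-interval (σ known):
z* = 1.645 for 90% confidence

Margin of error = z* · σ/√n = 1.645 · 1.0/√201 = 0.12

CI: (6.1 - 0.12, 6.1 + 0.12) = (5.98, 6.22)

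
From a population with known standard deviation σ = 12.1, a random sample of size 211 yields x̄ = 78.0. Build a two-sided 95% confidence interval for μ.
(76.37, 79.63)

z-interval (σ known):
z* = 1.960 for 95% confidence

Margin of error = z* · σ/√n = 1.960 · 12.1/√211 = 1.63

CI: (78.0 - 1.63, 78.0 + 1.63) = (76.37, 79.63)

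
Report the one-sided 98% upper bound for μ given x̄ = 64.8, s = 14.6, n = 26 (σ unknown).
μ ≤ 71.00

Upper bound (one-sided):
t* = 2.167 (one-sided for 98%)
Upper bound = x̄ + t* · s/√n = 64.8 + 2.167 · 14.6/√26 = 71.00

We are 98% confident that μ ≤ 71.00.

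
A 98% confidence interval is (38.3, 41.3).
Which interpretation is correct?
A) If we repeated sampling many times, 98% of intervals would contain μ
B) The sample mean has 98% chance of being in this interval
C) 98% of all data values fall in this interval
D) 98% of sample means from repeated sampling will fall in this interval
A

A) Correct — this is the frequentist long-run coverage interpretation.
B) Wrong — x̄ is observed and sits in the interval by construction.
C) Wrong — a CI is about the parameter μ, not individual data values.
D) Wrong — coverage applies to intervals containing μ, not to future x̄ values.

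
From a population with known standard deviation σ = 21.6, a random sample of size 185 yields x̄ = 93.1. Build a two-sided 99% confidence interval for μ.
(89.01, 97.19)

z-interval (σ known):
z* = 2.576 for 99% confidence

Margin of error = z* · σ/√n = 2.576 · 21.6/√185 = 4.09

CI: (93.1 - 4.09, 93.1 + 4.09) = (89.01, 97.19)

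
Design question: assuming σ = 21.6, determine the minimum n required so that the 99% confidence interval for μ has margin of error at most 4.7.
n ≥ 141

For margin E ≤ 4.7:
n ≥ (z* · σ / E)²
n ≥ (2.576 · 21.6 / 4.7)²
n ≥ 140.15

Minimum n = 141 (rounding up)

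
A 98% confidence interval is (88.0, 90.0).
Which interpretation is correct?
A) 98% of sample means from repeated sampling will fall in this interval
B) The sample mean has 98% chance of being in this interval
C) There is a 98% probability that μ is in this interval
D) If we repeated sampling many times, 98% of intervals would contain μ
D

A) Wrong — coverage applies to intervals containing μ, not to future x̄ values.
B) Wrong — x̄ is observed and sits in the interval by construction.
C) Wrong — μ is fixed; the randomness lives in the interval, not in μ.
D) Correct — this is the frequentist long-run coverage interpretation.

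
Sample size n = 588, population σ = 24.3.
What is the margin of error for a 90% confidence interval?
Margin of error = 1.65

Margin of error = z* · σ/√n
= 1.645 · 24.3/√588
= 1.645 · 24.3/24.2487
= 1.65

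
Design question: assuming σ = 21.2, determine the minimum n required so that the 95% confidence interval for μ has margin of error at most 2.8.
n ≥ 221

For margin E ≤ 2.8:
n ≥ (z* · σ / E)²
n ≥ (1.960 · 21.2 / 2.8)²
n ≥ 220.23

Minimum n = 221 (rounding up)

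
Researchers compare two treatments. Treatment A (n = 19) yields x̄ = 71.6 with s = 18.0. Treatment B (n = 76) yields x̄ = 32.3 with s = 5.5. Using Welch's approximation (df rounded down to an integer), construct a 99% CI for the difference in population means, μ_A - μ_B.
(27.28, 51.32)

Difference: x̄₁ - x̄₂ = 39.30
SE = √(s₁²/n₁ + s₂²/n₂) = √(18.0²/19 + 5.5²/76) = 4.1774
df = 18.85 → 18 (Welch–Satterthwaite, rounded down)
t* = 2.878

CI: 39.30 ± 2.878 · 4.1774 = 39.30 ± 12.02 = (27.28, 51.32)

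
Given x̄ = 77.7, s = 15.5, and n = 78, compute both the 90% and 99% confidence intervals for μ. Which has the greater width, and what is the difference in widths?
99% CI is wider by 3.43

df = 77
90% CI: t* = 1.665, (74.78, 80.62), width = 2 · t* · s/√n = 5.84
99% CI: t* = 2.641, (73.06, 82.34), width = 2 · t* · s/√n = 9.27

The 99% CI is wider by 9.27 - 5.84 = 3.43.
Higher confidence requires a wider interval.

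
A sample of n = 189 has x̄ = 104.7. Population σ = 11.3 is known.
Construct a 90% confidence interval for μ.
(103.35, 106.05)

z-interval (σ known):
z* = 1.645 for 90% confidence

Margin of error = z* · σ/√n = 1.645 · 11.3/√189 = 1.35

CI: (104.7 - 1.35, 104.7 + 1.35) = (103.35, 106.05)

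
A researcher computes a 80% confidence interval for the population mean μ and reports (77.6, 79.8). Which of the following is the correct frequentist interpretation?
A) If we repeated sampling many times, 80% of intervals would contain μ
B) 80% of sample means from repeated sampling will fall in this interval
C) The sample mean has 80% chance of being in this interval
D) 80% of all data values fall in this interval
A

A) Correct — this is the frequentist long-run coverage interpretation.
B) Wrong — coverage applies to intervals containing μ, not to future x̄ values.
C) Wrong — x̄ is observed and sits in the interval by construction.
D) Wrong — a CI is about the parameter μ, not individual data values.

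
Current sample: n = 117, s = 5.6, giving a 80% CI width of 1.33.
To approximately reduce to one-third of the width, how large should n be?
n ≈ 1053

CI width ∝ 1/√n
To reduce width by factor 3, need √n to grow by 3 → need 3² = 9 times as many samples.

Current: n = 117, width = 1.33
New: n = 1053, width ≈ 0.44

Width reduced by factor of 1.33/0.44 = 3.02.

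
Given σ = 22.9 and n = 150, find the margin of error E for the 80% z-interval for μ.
Margin of error = 2.40

Margin of error = z* · σ/√n
= 1.282 · 22.9/√150
= 1.282 · 22.9/12.2474
= 2.40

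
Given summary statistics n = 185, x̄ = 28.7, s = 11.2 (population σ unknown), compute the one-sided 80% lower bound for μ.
μ ≥ 28.01

Lower bound (one-sided):
t* = 0.844 (one-sided for 80%)
Lower bound = x̄ - t* · s/√n = 28.7 - 0.844 · 11.2/√185 = 28.01

We are 80% confident that μ ≥ 28.01.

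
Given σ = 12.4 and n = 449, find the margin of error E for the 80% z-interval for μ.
Margin of error = 0.75

Margin of error = z* · σ/√n
= 1.282 · 12.4/√449
= 1.282 · 12.4/21.1896
= 0.75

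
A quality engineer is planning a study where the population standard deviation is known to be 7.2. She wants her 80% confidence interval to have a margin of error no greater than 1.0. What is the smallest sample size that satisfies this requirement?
n ≥ 86

For margin E ≤ 1.0:
n ≥ (z* · σ / E)²
n ≥ (1.282 · 7.2 / 1.0)²
n ≥ 85.20

Minimum n = 86 (rounding up)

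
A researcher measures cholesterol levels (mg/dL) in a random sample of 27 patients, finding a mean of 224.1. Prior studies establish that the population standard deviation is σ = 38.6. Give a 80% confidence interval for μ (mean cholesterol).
(214.58, 233.62)

z-interval (σ known):
z* = 1.282 for 80% confidence

Margin of error = z* · σ/√n = 1.282 · 38.6/√27 = 9.52

CI: (224.1 - 9.52, 224.1 + 9.52) = (214.58, 233.62)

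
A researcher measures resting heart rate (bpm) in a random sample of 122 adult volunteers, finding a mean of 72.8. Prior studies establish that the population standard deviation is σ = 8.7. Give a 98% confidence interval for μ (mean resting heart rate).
(70.97, 74.63)

z-interval (σ known):
z* = 2.326 for 98% confidence

Margin of error = z* · σ/√n = 2.326 · 8.7/√122 = 1.83

CI: (72.8 - 1.83, 72.8 + 1.83) = (70.97, 74.63)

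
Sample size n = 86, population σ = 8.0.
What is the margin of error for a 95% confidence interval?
Margin of error = 1.69

Margin of error = z* · σ/√n
= 1.960 · 8.0/√86
= 1.960 · 8.0/9.2736
= 1.69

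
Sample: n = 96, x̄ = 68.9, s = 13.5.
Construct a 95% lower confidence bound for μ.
μ ≥ 66.61

Lower bound (one-sided):
t* = 1.661 (one-sided for 95%)
Lower bound = x̄ - t* · s/√n = 68.9 - 1.661 · 13.5/√96 = 66.61

We are 95% confident that μ ≥ 66.61.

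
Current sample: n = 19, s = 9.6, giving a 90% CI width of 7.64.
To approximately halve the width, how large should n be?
n ≈ 76

CI width ∝ 1/√n
To reduce width by factor 2, need √n to grow by 2 → need 2² = 4 times as many samples.

Current: n = 19, width = 7.64
New: n = 76, width ≈ 3.67

Width reduced by factor of 7.64/3.67 = 2.08.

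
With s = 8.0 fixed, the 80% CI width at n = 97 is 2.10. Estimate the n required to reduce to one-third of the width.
n ≈ 873

CI width ∝ 1/√n
To reduce width by factor 3, need √n to grow by 3 → need 3² = 9 times as many samples.

Current: n = 97, width = 2.10
New: n = 873, width ≈ 0.69

Width reduced by factor of 2.10/0.69 = 3.04.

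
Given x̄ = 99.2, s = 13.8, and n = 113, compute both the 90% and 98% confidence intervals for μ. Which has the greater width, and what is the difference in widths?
98% CI is wider by 1.82

df = 112
90% CI: t* = 1.659, (97.05, 101.35), width = 2 · t* · s/√n = 4.31
98% CI: t* = 2.360, (96.14, 102.26), width = 2 · t* · s/√n = 6.13

The 98% CI is wider by 6.13 - 4.31 = 1.82.
Higher confidence requires a wider interval.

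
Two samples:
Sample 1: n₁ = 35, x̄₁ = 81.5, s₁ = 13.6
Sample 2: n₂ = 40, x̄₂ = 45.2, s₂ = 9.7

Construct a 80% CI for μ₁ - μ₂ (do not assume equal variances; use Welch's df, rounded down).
(32.72, 39.88)

Difference: x̄₁ - x̄₂ = 36.30
SE = √(s₁²/n₁ + s₂²/n₂) = √(13.6²/35 + 9.7²/40) = 2.7635
df = 60.55 → 60 (Welch–Satterthwaite, rounded down)
t* = 1.296

CI: 36.30 ± 1.296 · 2.7635 = 36.30 ± 3.58 = (32.72, 39.88)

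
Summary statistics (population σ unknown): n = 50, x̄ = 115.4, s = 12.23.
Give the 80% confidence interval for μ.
(113.15, 117.65)

t-interval (σ unknown):
df = n - 1 = 49
t* = 1.299 for 80% confidence

Margin of error = t* · s/√n = 1.299 · 12.23/√50 = 2.25

CI: (113.15, 117.65)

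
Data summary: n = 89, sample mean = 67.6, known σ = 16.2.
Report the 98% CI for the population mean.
(63.61, 71.59)

z-interval (σ known):
z* = 2.326 for 98% confidence

Margin of error = z* · σ/√n = 2.326 · 16.2/√89 = 3.99

CI: (67.6 - 3.99, 67.6 + 3.99) = (63.61, 71.59)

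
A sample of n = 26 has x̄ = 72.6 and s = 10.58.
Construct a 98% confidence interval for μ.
(67.44, 77.76)

t-interval (σ unknown):
df = n - 1 = 25
t* = 2.485 for 98% confidence

Margin of error = t* · s/√n = 2.485 · 10.58/√26 = 5.16

CI: (67.44, 77.76)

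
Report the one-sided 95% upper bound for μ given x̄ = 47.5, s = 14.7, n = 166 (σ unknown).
μ ≤ 49.39

Upper bound (one-sided):
t* = 1.654 (one-sided for 95%)
Upper bound = x̄ + t* · s/√n = 47.5 + 1.654 · 14.7/√166 = 49.39

We are 95% confident that μ ≤ 49.39.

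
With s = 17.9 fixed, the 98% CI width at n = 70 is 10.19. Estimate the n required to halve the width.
n ≈ 280

CI width ∝ 1/√n
To reduce width by factor 2, need √n to grow by 2 → need 2² = 4 times as many samples.

Current: n = 70, width = 10.19
New: n = 280, width ≈ 5.01

Width reduced by factor of 10.19/5.01 = 2.03.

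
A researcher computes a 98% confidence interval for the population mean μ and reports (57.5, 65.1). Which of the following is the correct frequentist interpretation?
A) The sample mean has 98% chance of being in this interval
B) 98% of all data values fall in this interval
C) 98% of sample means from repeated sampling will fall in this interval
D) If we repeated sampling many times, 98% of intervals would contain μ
D

A) Wrong — x̄ is observed and sits in the interval by construction.
B) Wrong — a CI is about the parameter μ, not individual data values.
C) Wrong — coverage applies to intervals containing μ, not to future x̄ values.
D) Correct — this is the frequentist long-run coverage interpretation.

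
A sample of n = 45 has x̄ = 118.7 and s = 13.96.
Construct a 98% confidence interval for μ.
(113.68, 123.72)

t-interval (σ unknown):
df = n - 1 = 44
t* = 2.414 for 98% confidence

Margin of error = t* · s/√n = 2.414 · 13.96/√45 = 5.02

CI: (113.68, 123.72)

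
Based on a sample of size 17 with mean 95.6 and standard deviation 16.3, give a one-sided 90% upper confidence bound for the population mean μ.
μ ≤ 100.89

Upper bound (one-sided):
t* = 1.337 (one-sided for 90%)
Upper bound = x̄ + t* · s/√n = 95.6 + 1.337 · 16.3/√17 = 100.89

We are 90% confident that μ ≤ 100.89.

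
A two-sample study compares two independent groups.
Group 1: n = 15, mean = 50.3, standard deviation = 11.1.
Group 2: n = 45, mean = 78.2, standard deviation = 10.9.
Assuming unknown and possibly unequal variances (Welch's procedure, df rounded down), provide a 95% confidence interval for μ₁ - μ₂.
(-34.72, -21.08)

Difference: x̄₁ - x̄₂ = -27.90
SE = √(s₁²/n₁ + s₂²/n₂) = √(11.1²/15 + 10.9²/45) = 3.2946
df = 23.67 → 23 (Welch–Satterthwaite, rounded down)
t* = 2.069

CI: -27.90 ± 2.069 · 3.2946 = -27.90 ± 6.82 = (-34.72, -21.08)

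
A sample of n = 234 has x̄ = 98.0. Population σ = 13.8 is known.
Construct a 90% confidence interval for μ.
(96.52, 99.48)

z-interval (σ known):
z* = 1.645 for 90% confidence

Margin of error = z* · σ/√n = 1.645 · 13.8/√234 = 1.48

CI: (98.0 - 1.48, 98.0 + 1.48) = (96.52, 99.48)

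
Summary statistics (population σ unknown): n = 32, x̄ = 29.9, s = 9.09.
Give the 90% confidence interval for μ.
(27.17, 32.63)

t-interval (σ unknown):
df = n - 1 = 31
t* = 1.696 for 90% confidence

Margin of error = t* · s/√n = 1.696 · 9.09/√32 = 2.73

CI: (27.17, 32.63)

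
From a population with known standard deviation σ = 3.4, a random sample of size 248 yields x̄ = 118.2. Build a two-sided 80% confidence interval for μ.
(117.92, 118.48)

z-interval (σ known):
z* = 1.282 for 80% confidence

Margin of error = z* · σ/√n = 1.282 · 3.4/√248 = 0.28

CI: (118.2 - 0.28, 118.2 + 0.28) = (117.92, 118.48)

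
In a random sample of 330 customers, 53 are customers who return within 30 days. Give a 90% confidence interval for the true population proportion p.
(0.127, 0.194)

Proportion CI:
p̂ = 53/330 = 0.16061
SE = √(p̂(1-p̂)/n) = √(0.16061 · 0.83939 / 330) = 0.02021

z* = 1.645
Margin = z* · SE = 1.645 · 0.02021 = 0.0332

CI: 0.16061 ± 0.0332 = (0.127, 0.194)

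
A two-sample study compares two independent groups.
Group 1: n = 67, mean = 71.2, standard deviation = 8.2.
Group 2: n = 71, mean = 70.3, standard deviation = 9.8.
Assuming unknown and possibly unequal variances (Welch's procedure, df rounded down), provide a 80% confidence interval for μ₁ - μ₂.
(-1.08, 2.88)

Difference: x̄₁ - x̄₂ = 0.90
SE = √(s₁²/n₁ + s₂²/n₂) = √(8.2²/67 + 9.8²/71) = 1.5350
df = 134.11 → 134 (Welch–Satterthwaite, rounded down)
t* = 1.288

CI: 0.90 ± 1.288 · 1.5350 = 0.90 ± 1.98 = (-1.08, 2.88)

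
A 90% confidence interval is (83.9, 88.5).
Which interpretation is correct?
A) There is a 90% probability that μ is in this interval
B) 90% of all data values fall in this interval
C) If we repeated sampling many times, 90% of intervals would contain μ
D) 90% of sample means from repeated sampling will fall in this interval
C

A) Wrong — μ is fixed; the randomness lives in the interval, not in μ.
B) Wrong — a CI is about the parameter μ, not individual data values.
C) Correct — this is the frequentist long-run coverage interpretation.
D) Wrong — coverage applies to intervals containing μ, not to future x̄ values.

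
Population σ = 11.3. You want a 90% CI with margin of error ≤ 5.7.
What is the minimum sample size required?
n ≥ 11

For margin E ≤ 5.7:
n ≥ (z* · σ / E)²
n ≥ (1.645 · 11.3 / 5.7)²
n ≥ 10.64

Minimum n = 11 (rounding up)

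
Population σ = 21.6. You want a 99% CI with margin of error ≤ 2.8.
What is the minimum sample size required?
n ≥ 395

For margin E ≤ 2.8:
n ≥ (z* · σ / E)²
n ≥ (2.576 · 21.6 / 2.8)²
n ≥ 394.90

Minimum n = 395 (rounding up)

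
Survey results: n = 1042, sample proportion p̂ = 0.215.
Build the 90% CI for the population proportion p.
(0.194, 0.236)

Proportion CI:
SE = √(p̂(1-p̂)/n) = √(0.215 · 0.785 / 1042) = 0.01273

z* = 1.645
Margin = z* · SE = 1.645 · 0.01273 = 0.0209

CI: 0.215 ± 0.0209 = (0.194, 0.236)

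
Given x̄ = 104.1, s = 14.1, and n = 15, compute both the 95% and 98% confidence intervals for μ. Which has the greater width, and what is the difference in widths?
98% CI is wider by 3.49

df = 14
95% CI: t* = 2.145, (96.29, 111.91), width = 2 · t* · s/√n = 15.62
98% CI: t* = 2.624, (94.55, 113.65), width = 2 · t* · s/√n = 19.11

The 98% CI is wider by 19.11 - 15.62 = 3.49.
Higher confidence requires a wider interval.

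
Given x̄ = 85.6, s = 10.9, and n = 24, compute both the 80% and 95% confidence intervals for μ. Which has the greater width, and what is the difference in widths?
95% CI is wider by 3.34

df = 23
80% CI: t* = 1.319, (82.67, 88.53), width = 2 · t* · s/√n = 5.87
95% CI: t* = 2.069, (81.00, 90.20), width = 2 · t* · s/√n = 9.21

The 95% CI is wider by 9.21 - 5.87 = 3.34.
Higher confidence requires a wider interval.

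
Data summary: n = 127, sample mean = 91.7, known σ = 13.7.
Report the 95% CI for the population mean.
(89.32, 94.08)

z-interval (σ known):
z* = 1.960 for 95% confidence

Margin of error = z* · σ/√n = 1.960 · 13.7/√127 = 2.38

CI: (91.7 - 2.38, 91.7 + 2.38) = (89.32, 94.08)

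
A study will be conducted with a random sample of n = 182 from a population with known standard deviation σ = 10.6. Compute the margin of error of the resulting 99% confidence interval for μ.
Margin of error = 2.02

Margin of error = z* · σ/√n
= 2.576 · 10.6/√182
= 2.576 · 10.6/13.4907
= 2.02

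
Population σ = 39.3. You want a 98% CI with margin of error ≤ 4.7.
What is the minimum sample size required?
n ≥ 379

For margin E ≤ 4.7:
n ≥ (z* · σ / E)²
n ≥ (2.326 · 39.3 / 4.7)²
n ≥ 378.28

Minimum n = 379 (rounding up)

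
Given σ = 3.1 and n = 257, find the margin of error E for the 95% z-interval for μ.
Margin of error = 0.38

Margin of error = z* · σ/√n
= 1.960 · 3.1/√257
= 1.960 · 3.1/16.0312
= 0.38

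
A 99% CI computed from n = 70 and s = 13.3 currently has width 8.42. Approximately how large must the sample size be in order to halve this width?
n ≈ 280

CI width ∝ 1/√n
To reduce width by factor 2, need √n to grow by 2 → need 2² = 4 times as many samples.

Current: n = 70, width = 8.42
New: n = 280, width ≈ 4.12

Width reduced by factor of 8.42/4.12 = 2.04.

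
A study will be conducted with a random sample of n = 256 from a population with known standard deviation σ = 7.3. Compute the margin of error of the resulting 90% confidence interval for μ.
Margin of error = 0.75

Margin of error = z* · σ/√n
= 1.645 · 7.3/√256
= 1.645 · 7.3/16.0000
= 0.75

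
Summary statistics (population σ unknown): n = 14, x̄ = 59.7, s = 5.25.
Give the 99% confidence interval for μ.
(55.47, 63.93)

t-interval (σ unknown):
df = n - 1 = 13
t* = 3.012 for 99% confidence

Margin of error = t* · s/√n = 3.012 · 5.25/√14 = 4.23

CI: (55.47, 63.93)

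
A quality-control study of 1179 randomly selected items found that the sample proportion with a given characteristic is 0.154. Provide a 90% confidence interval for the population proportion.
(0.137, 0.171)

Proportion CI:
SE = √(p̂(1-p̂)/n) = √(0.154 · 0.846 / 1179) = 0.01051

z* = 1.645
Margin = z* · SE = 1.645 · 0.01051 = 0.0173

CI: 0.154 ± 0.0173 = (0.137, 0.171)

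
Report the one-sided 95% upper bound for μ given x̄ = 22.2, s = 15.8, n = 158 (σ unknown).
μ ≤ 24.28

Upper bound (one-sided):
t* = 1.655 (one-sided for 95%)
Upper bound = x̄ + t* · s/√n = 22.2 + 1.655 · 15.8/√158 = 24.28

We are 95% confident that μ ≤ 24.28.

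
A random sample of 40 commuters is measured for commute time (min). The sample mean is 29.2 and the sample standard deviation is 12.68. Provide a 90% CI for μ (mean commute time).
(25.82, 32.58)

t-interval (σ unknown):
df = n - 1 = 39
t* = 1.685 for 90% confidence

Margin of error = t* · s/√n = 1.685 · 12.68/√40 = 3.38

CI: (25.82, 32.58)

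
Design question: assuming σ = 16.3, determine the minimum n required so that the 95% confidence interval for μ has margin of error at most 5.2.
n ≥ 38

For margin E ≤ 5.2:
n ≥ (z* · σ / E)²
n ≥ (1.960 · 16.3 / 5.2)²
n ≥ 37.75

Minimum n = 38 (rounding up)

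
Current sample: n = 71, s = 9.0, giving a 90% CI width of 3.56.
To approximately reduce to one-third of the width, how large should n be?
n ≈ 639

CI width ∝ 1/√n
To reduce width by factor 3, need √n to grow by 3 → need 3² = 9 times as many samples.

Current: n = 71, width = 3.56
New: n = 639, width ≈ 1.17

Width reduced by factor of 3.56/1.17 = 3.04.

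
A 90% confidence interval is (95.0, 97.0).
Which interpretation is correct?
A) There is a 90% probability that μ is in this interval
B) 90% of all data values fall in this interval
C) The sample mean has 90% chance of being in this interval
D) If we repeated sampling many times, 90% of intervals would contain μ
D

A) Wrong — μ is fixed; the randomness lives in the interval, not in μ.
B) Wrong — a CI is about the parameter μ, not individual data values.
C) Wrong — x̄ is observed and sits in the interval by construction.
D) Correct — this is the frequentist long-run coverage interpretation.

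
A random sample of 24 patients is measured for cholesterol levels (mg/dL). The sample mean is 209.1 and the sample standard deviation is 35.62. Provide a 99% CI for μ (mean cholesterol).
(188.69, 229.51)

t-interval (σ unknown):
df = n - 1 = 23
t* = 2.807 for 99% confidence

Margin of error = t* · s/√n = 2.807 · 35.62/√24 = 20.41

CI: (188.69, 229.51)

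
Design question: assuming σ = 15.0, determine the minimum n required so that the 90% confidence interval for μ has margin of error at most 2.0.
n ≥ 153

For margin E ≤ 2.0:
n ≥ (z* · σ / E)²
n ≥ (1.645 · 15.0 / 2.0)²
n ≥ 152.21

Minimum n = 153 (rounding up)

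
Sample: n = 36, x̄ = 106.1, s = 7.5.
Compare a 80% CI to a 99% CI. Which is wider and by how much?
99% CI is wider by 3.55

df = 35
80% CI: t* = 1.306, (104.47, 107.73), width = 2 · t* · s/√n = 3.26
99% CI: t* = 2.724, (102.69, 109.50), width = 2 · t* · s/√n = 6.81

The 99% CI is wider by 6.81 - 3.26 = 3.55.
Higher confidence requires a wider interval.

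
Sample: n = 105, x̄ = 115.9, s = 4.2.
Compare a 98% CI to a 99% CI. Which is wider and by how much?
99% CI is wider by 0.21

df = 104
98% CI: t* = 2.363, (114.93, 116.87), width = 2 · t* · s/√n = 1.94
99% CI: t* = 2.624, (114.82, 116.98), width = 2 · t* · s/√n = 2.15

The 99% CI is wider by 2.15 - 1.94 = 0.21.
Higher confidence requires a wider interval.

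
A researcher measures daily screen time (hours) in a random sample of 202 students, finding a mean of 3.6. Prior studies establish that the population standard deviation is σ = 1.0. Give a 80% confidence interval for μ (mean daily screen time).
(3.51, 3.69)

z-interval (σ known):
z* = 1.282 for 80% confidence

Margin of error = z* · σ/√n = 1.282 · 1.0/√202 = 0.09

CI: (3.6 - 0.09, 3.6 + 0.09) = (3.51, 3.69)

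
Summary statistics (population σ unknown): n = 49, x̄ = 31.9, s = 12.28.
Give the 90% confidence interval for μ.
(28.96, 34.84)

t-interval (σ unknown):
df = n - 1 = 48
t* = 1.677 for 90% confidence

Margin of error = t* · s/√n = 1.677 · 12.28/√49 = 2.94

CI: (28.96, 34.84)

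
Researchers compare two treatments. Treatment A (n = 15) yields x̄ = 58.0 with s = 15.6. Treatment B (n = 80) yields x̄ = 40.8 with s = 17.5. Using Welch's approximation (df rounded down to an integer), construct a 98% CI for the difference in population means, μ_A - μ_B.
(5.92, 28.48)

Difference: x̄₁ - x̄₂ = 17.20
SE = √(s₁²/n₁ + s₂²/n₂) = √(15.6²/15 + 17.5²/80) = 4.4780
df = 21.18 → 21 (Welch–Satterthwaite, rounded down)
t* = 2.518

CI: 17.20 ± 2.518 · 4.4780 = 17.20 ± 11.28 = (5.92, 28.48)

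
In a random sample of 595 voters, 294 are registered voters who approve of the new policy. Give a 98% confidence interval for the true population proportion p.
(0.446, 0.542)

Proportion CI:
p̂ = 294/595 = 0.49412
SE = √(p̂(1-p̂)/n) = √(0.49412 · 0.50588 / 595) = 0.02050

z* = 2.326
Margin = z* · SE = 2.326 · 0.02050 = 0.0477

CI: 0.49412 ± 0.0477 = (0.446, 0.542)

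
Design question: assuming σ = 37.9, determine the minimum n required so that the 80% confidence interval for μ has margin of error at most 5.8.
n ≥ 71

For margin E ≤ 5.8:
n ≥ (z* · σ / E)²
n ≥ (1.282 · 37.9 / 5.8)²
n ≥ 70.18

Minimum n = 71 (rounding up)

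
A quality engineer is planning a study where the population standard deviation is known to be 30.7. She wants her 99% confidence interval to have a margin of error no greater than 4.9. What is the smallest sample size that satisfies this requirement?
n ≥ 261

For margin E ≤ 4.9:
n ≥ (z* · σ / E)²
n ≥ (2.576 · 30.7 / 4.9)²
n ≥ 260.48

Minimum n = 261 (rounding up)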